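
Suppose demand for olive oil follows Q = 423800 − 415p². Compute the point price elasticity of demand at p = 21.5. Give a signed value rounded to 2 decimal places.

dQ/dp = −2·415·p = -17845. At p = 21.5, Q = 231966.25.
Ed = (dQ/dp)·(p/Q) = (-17845) × (21.5/231966.25) = -1.6539…

-1.65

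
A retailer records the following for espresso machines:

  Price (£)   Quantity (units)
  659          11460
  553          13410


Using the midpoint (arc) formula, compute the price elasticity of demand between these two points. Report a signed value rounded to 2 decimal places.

%ΔQ = (13410 − 11460) / [(11460 + 13410)/2] = 1950/12435 = 0.156815…
%ΔP = (553 − 659) / [(659 + 553)/2] = -106/606 = -0.174917…
Arc Ed = %ΔQ / %ΔP = (1950/12435) / (-106/606) = -0.8965…

-0.90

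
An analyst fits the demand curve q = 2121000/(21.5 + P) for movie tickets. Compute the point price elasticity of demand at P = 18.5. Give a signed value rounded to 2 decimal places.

dq/dP = −2121000/(21.5 + P)² = -1325.62. At P = 18.5, q = 53025.
Ed = (dq/dP)·(P/q) = (-1325.62) × (18.5/53025) = -0.4625

-0.46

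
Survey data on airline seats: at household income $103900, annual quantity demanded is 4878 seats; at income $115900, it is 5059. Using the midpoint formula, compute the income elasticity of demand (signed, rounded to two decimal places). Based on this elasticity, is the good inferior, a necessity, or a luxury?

0.33; necessity

%ΔQ = (5059 − 4878)/[( 4878 + 5059)/2] = 181/4968.5 = 0.036429…
%ΔIncome = (115900 − 103900)/[( 103900 + 115900)/2] = 12000/109900 = 0.109190…
E_income = (181/4968.5) / (12000/109900) = 0.3336…
0 < E_income < 1 ⇒ normal good, necessity.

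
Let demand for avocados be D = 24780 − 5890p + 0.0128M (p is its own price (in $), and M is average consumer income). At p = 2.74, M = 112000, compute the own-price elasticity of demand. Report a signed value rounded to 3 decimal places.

At the given values, D = 24780 − 5890(2.74) + 0.0128(112000) = 10075.
∂D/∂p = −5890.
E = (-5890) × (2.74/10075) = -1.60184…

-1.602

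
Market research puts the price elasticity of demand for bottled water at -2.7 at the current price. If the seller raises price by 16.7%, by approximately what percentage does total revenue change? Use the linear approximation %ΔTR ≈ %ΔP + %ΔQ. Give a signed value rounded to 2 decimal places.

-28.39%

%ΔQ ≈ Ed × %ΔP = (-2.7) × (+16.7%) = -45.0900%
%ΔTR ≈ %ΔP + %ΔQ = (+16.7%) + (-45.0900%) = -28.3900%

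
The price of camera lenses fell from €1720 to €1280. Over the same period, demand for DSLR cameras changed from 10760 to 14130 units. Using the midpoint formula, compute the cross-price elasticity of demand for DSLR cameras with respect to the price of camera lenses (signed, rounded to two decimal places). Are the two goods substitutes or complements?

%ΔQ_{DSLR cameras} = (14130 − 10760)/avg = 3370/12445 = 0.270791…
%ΔP_{camera lenses} = (1280 − 1720)/avg = -440/1500 = -0.293333…
E_cross = (3370/12445) / (-440/1500) = -0.9231…
E_cross < 0 ⇒ the goods are complements.

-0.92; complements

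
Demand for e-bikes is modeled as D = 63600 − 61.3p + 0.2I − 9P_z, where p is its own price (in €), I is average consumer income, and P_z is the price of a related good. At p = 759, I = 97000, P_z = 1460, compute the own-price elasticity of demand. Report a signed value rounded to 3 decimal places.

-1.994

At the given values, D = 63600 − 61.3(759) + 0.2(97000) − 9(1460) = 23333.3.
∂D/∂p = −61.3.
E = (-61.3) × (759/23333.3) = -1.99400…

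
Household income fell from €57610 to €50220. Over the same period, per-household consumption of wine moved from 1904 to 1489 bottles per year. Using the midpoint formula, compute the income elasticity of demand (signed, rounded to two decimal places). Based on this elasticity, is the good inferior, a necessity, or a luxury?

%ΔQ = (1489 − 1904)/[( 1904 + 1489)/2] = -415/1696.5 = -0.244621…
%ΔIncome = (50220 − 57610)/[( 57610 + 50220)/2] = -7390/53915 = -0.137067…
E_income = (-415/1696.5) / (-7390/53915) = 1.7846…
E_income > 1 ⇒ normal good, luxury.

1.78; luxury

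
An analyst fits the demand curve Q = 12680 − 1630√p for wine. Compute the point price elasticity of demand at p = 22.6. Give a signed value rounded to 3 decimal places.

-0.786

dQ/dp = −1630/(2√p) = -171.437. At p = 22.6, Q = 4931.07.
Ed = (dQ/dp)·(p/Q) = (-171.437) × (22.6/4931.07) = -0.78572…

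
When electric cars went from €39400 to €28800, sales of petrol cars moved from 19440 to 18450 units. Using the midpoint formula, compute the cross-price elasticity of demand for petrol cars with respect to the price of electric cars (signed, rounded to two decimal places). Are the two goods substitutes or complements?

0.17; substitutes

%ΔQ_{petrol cars} = (18450 − 19440)/avg = -990/18945 = -0.052256…
%ΔP_{electric cars} = (28800 − 39400)/avg = -10600/34100 = -0.310850…
E_cross = (-990/18945) / (-10600/34100) = 0.1681…
E_cross > 0 ⇒ the goods are substitutes.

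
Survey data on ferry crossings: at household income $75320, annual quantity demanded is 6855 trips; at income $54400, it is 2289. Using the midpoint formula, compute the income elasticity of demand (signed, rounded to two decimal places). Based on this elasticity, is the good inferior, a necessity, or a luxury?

3.10; luxury

%ΔQ = (2289 − 6855)/[( 6855 + 2289)/2] = -4566/4572 = -0.998687…
%ΔIncome = (54400 − 75320)/[( 75320 + 54400)/2] = -20920/64860 = -0.322540…
E_income = (-4566/4572) / (-20920/64860) = 3.0963…
E_income > 1 ⇒ normal good, luxury.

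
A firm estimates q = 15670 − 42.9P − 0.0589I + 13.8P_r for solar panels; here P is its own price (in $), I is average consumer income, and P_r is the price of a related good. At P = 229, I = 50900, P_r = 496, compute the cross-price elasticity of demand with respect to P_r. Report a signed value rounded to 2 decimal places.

0.71

At the given values, q = 15670 − 42.9(229) − 0.0589(50900) + 13.8(496) = 9692.69.
∂q/∂P_r = 13.8.
E = (13.8) × (496/9692.69) = 0.7061…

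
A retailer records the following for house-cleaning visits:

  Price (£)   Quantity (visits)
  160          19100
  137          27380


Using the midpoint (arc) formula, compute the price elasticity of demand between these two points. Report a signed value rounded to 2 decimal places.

%ΔQ = (27380 − 19100) / [(19100 + 27380)/2] = 8280/23240 = 0.356282…
%ΔP = (137 − 160) / [(160 + 137)/2] = -23/148.5 = -0.154882…
Arc Ed = %ΔQ / %ΔP = (8280/23240) / (-23/148.5) = -2.3003…

-2.30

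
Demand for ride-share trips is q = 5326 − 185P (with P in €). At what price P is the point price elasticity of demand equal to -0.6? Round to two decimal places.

10.80

Ed = −185P/(5326 − 185P). Set this equal to -0.6:
185P = 0.6·(5326 − 185P) ⇒ 185P(1 + 0.6) = 0.6·5326
P = 0.6·5326 / (185·1.6) = 10.7959…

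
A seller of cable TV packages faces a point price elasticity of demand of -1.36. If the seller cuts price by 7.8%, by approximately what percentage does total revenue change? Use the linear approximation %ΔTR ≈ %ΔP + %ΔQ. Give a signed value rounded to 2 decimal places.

+2.81%

%ΔQ ≈ Ed × %ΔP = (-1.36) × (-7.8%) = +10.6080%
%ΔTR ≈ %ΔP + %ΔQ = (-7.8%) + (+10.6080%) = +2.8080%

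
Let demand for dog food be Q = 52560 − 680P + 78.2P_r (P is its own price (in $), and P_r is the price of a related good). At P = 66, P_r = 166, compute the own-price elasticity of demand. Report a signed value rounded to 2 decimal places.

At the given values, Q = 52560 − 680(66) + 78.2(166) = 20661.2.
∂Q/∂P = −680.
E = (-680) × (66/20661.2) = -2.1721…

-2.17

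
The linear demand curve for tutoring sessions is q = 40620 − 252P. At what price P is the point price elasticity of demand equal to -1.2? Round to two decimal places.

87.92

Ed = −252P/(40620 − 252P). Set this equal to -1.2:
252P = 1.2·(40620 − 252P) ⇒ 252P(1 + 1.2) = 1.2·40620
P = 1.2·40620 / (252·2.2) = 87.9220…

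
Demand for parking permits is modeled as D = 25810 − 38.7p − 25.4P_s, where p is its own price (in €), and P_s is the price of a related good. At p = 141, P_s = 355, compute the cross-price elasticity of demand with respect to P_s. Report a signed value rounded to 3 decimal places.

At the given values, D = 25810 − 38.7(141) − 25.4(355) = 11336.3.
∂D/∂P_s = -25.4.
E = (-25.4) × (355/11336.3) = -0.79540…

-0.795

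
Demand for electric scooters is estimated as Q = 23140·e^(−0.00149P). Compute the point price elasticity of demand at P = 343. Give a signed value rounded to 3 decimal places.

-0.511

dQ/dP = −0.00149·Q = -20.6821. At P = 343, Q = 13880.6.
Ed = (dQ/dP)·(P/Q) = (-20.6821) × (343/13880.6) = -0.51107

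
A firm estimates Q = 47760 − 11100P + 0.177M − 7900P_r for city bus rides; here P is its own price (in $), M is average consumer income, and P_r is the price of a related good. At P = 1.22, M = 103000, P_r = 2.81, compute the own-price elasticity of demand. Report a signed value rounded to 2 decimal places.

At the given values, Q = 47760 − 11100(1.22) + 0.177(103000) − 7900(2.81) = 30250.
∂Q/∂P = −11100.
E = (-11100) × (1.22/30250) = -0.4476…

-0.45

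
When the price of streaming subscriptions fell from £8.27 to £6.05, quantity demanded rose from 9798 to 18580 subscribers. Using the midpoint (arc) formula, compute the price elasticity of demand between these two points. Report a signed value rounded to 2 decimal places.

%ΔQ = (18580 − 9798) / [(9798 + 18580)/2] = 8782/14189 = 0.618930…
%ΔP = (6.05 − 8.27) / [(8.27 + 6.05)/2] = -2.22/7.16 = -0.310055…
Arc Ed = %ΔQ / %ΔP = (8782/14189) / (-2.22/7.16) = -1.9961…

-2.00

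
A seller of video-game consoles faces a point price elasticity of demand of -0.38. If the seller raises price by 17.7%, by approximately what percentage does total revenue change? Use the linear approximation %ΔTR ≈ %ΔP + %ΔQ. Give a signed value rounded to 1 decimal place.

+11.0%

%ΔQ ≈ Ed × %ΔP = (-0.38) × (+17.7%) = -6.7260%
%ΔTR ≈ %ΔP + %ΔQ = (+17.7%) + (-6.7260%) = +10.9740%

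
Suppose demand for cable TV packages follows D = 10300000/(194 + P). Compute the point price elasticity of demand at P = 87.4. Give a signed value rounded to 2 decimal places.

-0.31

dD/dP = −10300000/(194 + P)² = -130.074. At P = 87.4, D = 36602.7.
Ed = (dD/dP)·(P/D) = (-130.074) × (87.4/36602.7) = -0.3105…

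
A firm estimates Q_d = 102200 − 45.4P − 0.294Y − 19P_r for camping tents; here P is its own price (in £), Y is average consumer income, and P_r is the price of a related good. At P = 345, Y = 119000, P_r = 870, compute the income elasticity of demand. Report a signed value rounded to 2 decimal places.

At the given values, Q_d = 102200 − 45.4(345) − 0.294(119000) − 19(870) = 35021.
∂Q_d/∂Y = -0.294.
E = (-0.294) × (119000/35021) = -0.9990…

-1.00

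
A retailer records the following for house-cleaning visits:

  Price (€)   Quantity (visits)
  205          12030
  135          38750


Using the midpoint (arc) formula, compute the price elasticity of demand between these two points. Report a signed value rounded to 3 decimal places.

%ΔQ = (38750 − 12030) / [(12030 + 38750)/2] = 26720/25390 = 1.052382…
%ΔP = (135 − 205) / [(205 + 135)/2] = -70/170 = -0.411764…
Arc Ed = %ΔQ / %ΔP = (26720/25390) / (-70/170) = -2.55578…

-2.556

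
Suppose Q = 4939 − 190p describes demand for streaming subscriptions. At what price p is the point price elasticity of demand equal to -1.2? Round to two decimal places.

14.18

Ed = −190p/(4939 − 190p). Set this equal to -1.2:
190p = 1.2·(4939 − 190p) ⇒ 190p(1 + 1.2) = 1.2·4939
p = 1.2·4939 / (190·2.2) = 14.1789…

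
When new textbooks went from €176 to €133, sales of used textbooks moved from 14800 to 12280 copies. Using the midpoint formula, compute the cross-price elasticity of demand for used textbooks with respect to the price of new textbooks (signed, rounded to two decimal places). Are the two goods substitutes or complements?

%ΔQ_{used textbooks} = (12280 − 14800)/avg = -2520/13540 = -0.186115…
%ΔP_{new textbooks} = (133 − 176)/avg = -43/154.5 = -0.278317…
E_cross = (-2520/13540) / (-43/154.5) = 0.6687…
E_cross > 0 ⇒ the goods are substitutes.

0.67; substitutes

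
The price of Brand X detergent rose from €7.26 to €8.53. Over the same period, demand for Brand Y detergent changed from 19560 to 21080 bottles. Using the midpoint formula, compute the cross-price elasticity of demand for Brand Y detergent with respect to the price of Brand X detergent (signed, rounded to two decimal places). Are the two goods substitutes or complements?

%ΔQ_{Brand Y detergent} = (21080 − 19560)/avg = 1520/20320 = 0.074803…
%ΔP_{Brand X detergent} = (8.53 − 7.26)/avg = 1.27/7.895 = 0.160861…
E_cross = (1520/20320) / (1.27/7.895) = 0.4650…
E_cross > 0 ⇒ the goods are substitutes.

0.47; substitutes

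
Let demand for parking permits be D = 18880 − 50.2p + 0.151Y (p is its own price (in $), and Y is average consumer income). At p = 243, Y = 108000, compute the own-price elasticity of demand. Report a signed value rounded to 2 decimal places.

At the given values, D = 18880 − 50.2(243) + 0.151(108000) = 22989.4.
∂D/∂p = −50.2.
E = (-50.2) × (243/22989.4) = -0.5306…

-0.53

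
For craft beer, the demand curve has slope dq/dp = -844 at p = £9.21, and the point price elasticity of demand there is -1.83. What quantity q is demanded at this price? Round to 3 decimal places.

4247.672

Ed = (dq/dp)·(p/q) ⇒ q = (dq/dp)·p/Ed = (-844)·9.21/(-1.83) = 4247.67213…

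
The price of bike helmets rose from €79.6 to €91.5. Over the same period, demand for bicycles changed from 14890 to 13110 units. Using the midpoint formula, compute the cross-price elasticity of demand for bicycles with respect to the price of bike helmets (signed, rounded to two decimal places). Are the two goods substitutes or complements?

%ΔQ_{bicycles} = (13110 − 14890)/avg = -1780/14000 = -0.127142…
%ΔP_{bike helmets} = (91.5 − 79.6)/avg = 11.9/85.55 = 0.139099…
E_cross = (-1780/14000) / (11.9/85.55) = -0.9140…
E_cross < 0 ⇒ the goods are complements.

-0.91; complements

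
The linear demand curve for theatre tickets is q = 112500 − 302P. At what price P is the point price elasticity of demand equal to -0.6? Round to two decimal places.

Ed = −302P/(112500 − 302P). Set this equal to -0.6:
302P = 0.6·(112500 − 302P) ⇒ 302P(1 + 0.6) = 0.6·112500
P = 0.6·112500 / (302·1.6) = 139.6937…

139.69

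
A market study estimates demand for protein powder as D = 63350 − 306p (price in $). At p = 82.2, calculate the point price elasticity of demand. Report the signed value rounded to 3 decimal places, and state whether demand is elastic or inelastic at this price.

dD/dp = −306. At p = 82.2, D = 63350 − 306(82.2) = 38196.8.
Ed = (dD/dp)·(p/D) = −306 × (82.2/38196.8) = -0.65851…
|Ed| = 0.659 < 1, so demand is inelastic.

-0.659; inelastic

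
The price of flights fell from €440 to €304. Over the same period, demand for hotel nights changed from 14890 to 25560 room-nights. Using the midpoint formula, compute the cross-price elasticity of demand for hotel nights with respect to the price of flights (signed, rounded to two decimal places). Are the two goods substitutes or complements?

%ΔQ_{hotel nights} = (25560 − 14890)/avg = 10670/20225 = 0.527564…
%ΔP_{flights} = (304 − 440)/avg = -136/372 = -0.365591…
E_cross = (10670/20225) / (-136/372) = -1.4430…
E_cross < 0 ⇒ the goods are complements.

-1.44; complements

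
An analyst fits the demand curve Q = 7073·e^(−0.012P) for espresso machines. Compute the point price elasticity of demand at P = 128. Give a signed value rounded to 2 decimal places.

-1.54

dQ/dP = −0.012·Q = -18.2687. At P = 128, Q = 1522.39.
Ed = (dQ/dP)·(P/Q) = (-18.2687) × (128/1522.39) = -1.536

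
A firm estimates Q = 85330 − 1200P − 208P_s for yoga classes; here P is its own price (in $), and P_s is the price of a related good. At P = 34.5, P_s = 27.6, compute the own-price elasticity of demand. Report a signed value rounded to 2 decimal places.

At the given values, Q = 85330 − 1200(34.5) − 208(27.6) = 38189.2.
∂Q/∂P = −1200.
E = (-1200) × (34.5/38189.2) = -1.0840…

-1.08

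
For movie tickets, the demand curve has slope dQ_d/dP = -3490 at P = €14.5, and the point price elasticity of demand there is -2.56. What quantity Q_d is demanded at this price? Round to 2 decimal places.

19767.58

Ed = (dQ_d/dP)·(P/Q_d) ⇒ Q_d = (dQ_d/dP)·P/Ed = (-3490)·14.5/(-2.56) = 19767.5781…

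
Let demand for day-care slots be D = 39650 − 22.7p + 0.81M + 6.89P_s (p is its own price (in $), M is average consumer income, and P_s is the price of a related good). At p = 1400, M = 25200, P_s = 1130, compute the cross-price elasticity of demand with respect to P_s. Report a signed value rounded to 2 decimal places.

At the given values, D = 39650 − 22.7(1400) + 0.81(25200) + 6.89(1130) = 36067.7.
∂D/∂P_s = 6.89.
E = (6.89) × (1130/36067.7) = 0.2158…

0.22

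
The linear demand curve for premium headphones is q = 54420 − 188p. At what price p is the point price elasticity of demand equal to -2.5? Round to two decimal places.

206.76

Ed = −188p/(54420 − 188p). Set this equal to -2.5:
188p = 2.5·(54420 − 188p) ⇒ 188p(1 + 2.5) = 2.5·54420
p = 2.5·54420 / (188·3.5) = 206.7629…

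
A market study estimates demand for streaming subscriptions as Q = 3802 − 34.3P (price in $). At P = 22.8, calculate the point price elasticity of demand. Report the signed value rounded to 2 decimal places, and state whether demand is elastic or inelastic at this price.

dQ/dP = −34.3. At P = 22.8, Q = 3802 − 34.3(22.8) = 3019.96.
Ed = (dQ/dP)·(P/Q) = −34.3 × (22.8/3019.96) = -0.2589…
|Ed| = 0.26 < 1, so demand is inelastic.

-0.26; inelastic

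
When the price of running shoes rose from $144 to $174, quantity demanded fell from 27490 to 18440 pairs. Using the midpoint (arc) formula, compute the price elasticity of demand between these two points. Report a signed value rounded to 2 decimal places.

%ΔQ = (18440 − 27490) / [(27490 + 18440)/2] = -9050/22965 = -0.394077…
%ΔP = (174 − 144) / [(144 + 174)/2] = 30/159 = 0.188679…
Arc Ed = %ΔQ / %ΔP = (-9050/22965) / (30/159) = -2.0886…

-2.09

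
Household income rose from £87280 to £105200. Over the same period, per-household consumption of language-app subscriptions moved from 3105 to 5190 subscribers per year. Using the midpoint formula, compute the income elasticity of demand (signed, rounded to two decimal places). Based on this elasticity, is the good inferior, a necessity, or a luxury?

2.70; luxury

%ΔQ = (5190 − 3105)/[( 3105 + 5190)/2] = 2085/4147.5 = 0.502712…
%ΔIncome = (105200 − 87280)/[( 87280 + 105200)/2] = 17920/96240 = 0.186201…
E_income = (2085/4147.5) / (17920/96240) = 2.6998…
E_income > 1 ⇒ normal good, luxury.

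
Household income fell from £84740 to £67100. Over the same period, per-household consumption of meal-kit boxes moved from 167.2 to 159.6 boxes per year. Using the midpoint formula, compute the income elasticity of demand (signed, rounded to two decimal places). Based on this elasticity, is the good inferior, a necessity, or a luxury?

0.20; necessity

%ΔQ = (159.6 − 167.2)/[( 167.2 + 159.6)/2] = -7.6/163.4 = -0.046511…
%ΔIncome = (67100 − 84740)/[( 84740 + 67100)/2] = -17640/75920 = -0.232349…
E_income = (-7.6/163.4) / (-17640/75920) = 0.2001…
0 < E_income < 1 ⇒ normal good, necessity.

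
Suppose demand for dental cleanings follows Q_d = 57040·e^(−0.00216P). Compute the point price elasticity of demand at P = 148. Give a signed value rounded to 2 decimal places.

-0.32

dQ_d/dP = −0.00216·Q_d = -89.4948. At P = 148, Q_d = 41432.8.
Ed = (dQ_d/dP)·(P/Q_d) = (-89.4948) × (148/41432.8) = -0.3196…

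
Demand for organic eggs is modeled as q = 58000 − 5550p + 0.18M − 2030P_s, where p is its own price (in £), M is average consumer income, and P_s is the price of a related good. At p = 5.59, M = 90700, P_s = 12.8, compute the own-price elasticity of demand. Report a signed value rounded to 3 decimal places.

At the given values, q = 58000 − 5550(5.59) + 0.18(90700) − 2030(12.8) = 17317.5.
∂q/∂p = −5550.
E = (-5550) × (5.59/17317.5) = -1.79151…

-1.792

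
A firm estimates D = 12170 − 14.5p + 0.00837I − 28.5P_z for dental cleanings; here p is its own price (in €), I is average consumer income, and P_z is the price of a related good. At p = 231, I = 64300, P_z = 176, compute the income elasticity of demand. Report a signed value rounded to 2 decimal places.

At the given values, D = 12170 − 14.5(231) + 0.00837(64300) − 28.5(176) = 4342.691.
∂D/∂I = 0.00837.
E = (0.00837) × (64300/4342.691) = 0.1239…

0.12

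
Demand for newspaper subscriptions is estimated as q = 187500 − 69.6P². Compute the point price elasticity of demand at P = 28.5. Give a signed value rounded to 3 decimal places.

dq/dP = −2·69.6·P = -3967.2. At P = 28.5, q = 130967.4.
Ed = (dq/dP)·(P/q) = (-3967.2) × (28.5/130967.4) = -0.86330…

-0.863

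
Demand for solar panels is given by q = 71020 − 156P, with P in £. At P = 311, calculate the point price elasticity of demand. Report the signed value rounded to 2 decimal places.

-2.16

dq/dP = −156. At P = 311, q = 71020 − 156(311) = 22504.
Ed = (dq/dP)·(P/q) = −156 × (311/22504) = -2.1558…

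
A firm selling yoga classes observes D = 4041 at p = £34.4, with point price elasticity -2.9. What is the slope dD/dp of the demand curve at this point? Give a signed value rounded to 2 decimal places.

-340.67

Ed = (dD/dp)·(p/D) ⇒ dD/dp = Ed·D/p = (-2.9)·4041/34.4 = -340.6656…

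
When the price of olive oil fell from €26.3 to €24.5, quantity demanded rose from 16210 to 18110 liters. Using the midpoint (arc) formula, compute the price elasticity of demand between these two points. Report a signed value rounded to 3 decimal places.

-1.562

%ΔQ = (18110 − 16210) / [(16210 + 18110)/2] = 1900/17160 = 0.110722…
%ΔP = (24.5 − 26.3) / [(26.3 + 24.5)/2] = -1.8/25.4 = -0.070866…
Arc Ed = %ΔQ / %ΔP = (1900/17160) / (-1.8/25.4) = -1.56241…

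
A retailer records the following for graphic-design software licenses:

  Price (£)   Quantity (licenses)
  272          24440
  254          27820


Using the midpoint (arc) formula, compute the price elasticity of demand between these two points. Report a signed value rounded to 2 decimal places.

-1.89

%ΔQ = (27820 − 24440) / [(24440 + 27820)/2] = 3380/26130 = 0.129353…
%ΔP = (254 − 272) / [(272 + 254)/2] = -18/263 = -0.068441…
Arc Ed = %ΔQ / %ΔP = (3380/26130) / (-18/263) = -1.8899…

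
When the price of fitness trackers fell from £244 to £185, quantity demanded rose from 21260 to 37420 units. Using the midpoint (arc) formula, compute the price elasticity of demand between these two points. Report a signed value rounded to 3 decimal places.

%ΔQ = (37420 − 21260) / [(21260 + 37420)/2] = 16160/29340 = 0.550783…
%ΔP = (185 − 244) / [(244 + 185)/2] = -59/214.5 = -0.275058…
Arc Ed = %ΔQ / %ΔP = (16160/29340) / (-59/214.5) = -2.00242…

-2.002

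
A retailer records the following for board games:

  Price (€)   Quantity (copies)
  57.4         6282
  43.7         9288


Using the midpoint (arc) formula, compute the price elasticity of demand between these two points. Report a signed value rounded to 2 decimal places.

-1.42

%ΔQ = (9288 − 6282) / [(6282 + 9288)/2] = 3006/7785 = 0.386127…
%ΔP = (43.7 − 57.4) / [(57.4 + 43.7)/2] = -13.7/50.55 = -0.271018…
Arc Ed = %ΔQ / %ΔP = (3006/7785) / (-13.7/50.55) = -1.4247…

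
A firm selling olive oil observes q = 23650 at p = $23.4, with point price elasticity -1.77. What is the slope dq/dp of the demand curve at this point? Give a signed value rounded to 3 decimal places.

Ed = (dq/dp)·(p/q) ⇒ dq/dp = Ed·q/p = (-1.77)·23650/23.4 = -1788.91025…

-1788.910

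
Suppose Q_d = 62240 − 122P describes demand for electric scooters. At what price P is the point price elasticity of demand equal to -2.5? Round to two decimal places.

Ed = −122P/(62240 − 122P). Set this equal to -2.5:
122P = 2.5·(62240 − 122P) ⇒ 122P(1 + 2.5) = 2.5·62240
P = 2.5·62240 / (122·3.5) = 364.4028…

364.40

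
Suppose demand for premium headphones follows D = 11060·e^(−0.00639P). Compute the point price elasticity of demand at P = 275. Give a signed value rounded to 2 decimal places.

-1.76

dD/dP = −0.00639·D = -12.1925. At P = 275, D = 1908.06.
Ed = (dD/dP)·(P/D) = (-12.1925) × (275/1908.06) = -1.7572…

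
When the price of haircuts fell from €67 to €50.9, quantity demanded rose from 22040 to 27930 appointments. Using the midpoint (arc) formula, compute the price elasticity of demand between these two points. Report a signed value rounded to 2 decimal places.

-0.86

%ΔQ = (27930 − 22040) / [(22040 + 27930)/2] = 5890/24985 = 0.235741…
%ΔP = (50.9 − 67) / [(67 + 50.9)/2] = -16.1/58.95 = -0.273112…
Arc Ed = %ΔQ / %ΔP = (5890/24985) / (-16.1/58.95) = -0.8631…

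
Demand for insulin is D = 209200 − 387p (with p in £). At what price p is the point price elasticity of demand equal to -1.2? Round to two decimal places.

Ed = −387p/(209200 − 387p). Set this equal to -1.2:
387p = 1.2·(209200 − 387p) ⇒ 387p(1 + 1.2) = 1.2·209200
p = 1.2·209200 / (387·2.2) = 294.8555…

294.86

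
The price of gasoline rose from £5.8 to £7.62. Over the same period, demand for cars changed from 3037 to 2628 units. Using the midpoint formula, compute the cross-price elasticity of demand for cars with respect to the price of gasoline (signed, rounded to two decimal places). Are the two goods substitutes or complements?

-0.53; complements

%ΔQ_{cars} = (2628 − 3037)/avg = -409/2832.5 = -0.144395…
%ΔP_{gasoline} = (7.62 − 5.8)/avg = 1.82/6.71 = 0.271236…
E_cross = (-409/2832.5) / (1.82/6.71) = -0.5323…
E_cross < 0 ⇒ the goods are complements.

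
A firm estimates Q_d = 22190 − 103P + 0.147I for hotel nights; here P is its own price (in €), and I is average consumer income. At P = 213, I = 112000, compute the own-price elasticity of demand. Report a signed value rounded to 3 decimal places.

At the given values, Q_d = 22190 − 103(213) + 0.147(112000) = 16715.
∂Q_d/∂P = −103.
E = (-103) × (213/16715) = -1.31253…

-1.313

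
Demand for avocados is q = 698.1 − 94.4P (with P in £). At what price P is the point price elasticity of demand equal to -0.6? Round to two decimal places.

Ed = −94.4P/(698.1 − 94.4P). Set this equal to -0.6:
94.4P = 0.6·(698.1 − 94.4P) ⇒ 94.4P(1 + 0.6) = 0.6·698.1
P = 0.6·698.1 / (94.4·1.6) = 2.7731…

2.77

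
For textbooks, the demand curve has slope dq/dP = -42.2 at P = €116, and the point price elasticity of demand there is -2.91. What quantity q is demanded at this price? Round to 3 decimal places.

Ed = (dq/dP)·(P/q) ⇒ q = (dq/dP)·P/Ed = (-42.2)·116/(-2.91) = 1682.19931…

1682.199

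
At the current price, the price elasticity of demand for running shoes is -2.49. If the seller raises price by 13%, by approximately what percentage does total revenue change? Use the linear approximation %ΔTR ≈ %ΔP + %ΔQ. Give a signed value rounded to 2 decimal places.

-19.37%

%ΔQ ≈ Ed × %ΔP = (-2.49) × (+13%) = -32.3700%
%ΔTR ≈ %ΔP + %ΔQ = (+13%) + (-32.3700%) = -19.3700%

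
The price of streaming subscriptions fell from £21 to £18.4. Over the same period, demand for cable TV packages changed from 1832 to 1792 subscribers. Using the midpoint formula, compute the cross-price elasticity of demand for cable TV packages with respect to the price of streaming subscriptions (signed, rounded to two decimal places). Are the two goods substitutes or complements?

%ΔQ_{cable TV packages} = (1792 − 1832)/avg = -40/1812 = -0.022075…
%ΔP_{streaming subscriptions} = (18.4 − 21)/avg = -2.6/19.7 = -0.131979…
E_cross = (-40/1812) / (-2.6/19.7) = 0.1672…
E_cross > 0 ⇒ the goods are substitutes.

0.17; substitutes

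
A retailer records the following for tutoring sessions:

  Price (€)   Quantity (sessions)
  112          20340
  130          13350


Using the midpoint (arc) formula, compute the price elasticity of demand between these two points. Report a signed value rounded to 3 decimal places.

-2.789

%ΔQ = (13350 − 20340) / [(20340 + 13350)/2] = -6990/16845 = -0.414959…
%ΔP = (130 − 112) / [(112 + 130)/2] = 18/121 = 0.148760…
Arc Ed = %ΔQ / %ΔP = (-6990/16845) / (18/121) = -2.78945…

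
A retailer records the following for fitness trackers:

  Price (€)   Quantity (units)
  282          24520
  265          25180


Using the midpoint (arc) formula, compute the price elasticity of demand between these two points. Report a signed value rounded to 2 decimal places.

%ΔQ = (25180 − 24520) / [(24520 + 25180)/2] = 660/24850 = 0.026559…
%ΔP = (265 − 282) / [(282 + 265)/2] = -17/273.5 = -0.062157…
Arc Ed = %ΔQ / %ΔP = (660/24850) / (-17/273.5) = -0.4272…

-0.43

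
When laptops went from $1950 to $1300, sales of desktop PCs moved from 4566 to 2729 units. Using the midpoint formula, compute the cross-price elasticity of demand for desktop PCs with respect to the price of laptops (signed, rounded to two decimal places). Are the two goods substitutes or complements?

1.26; substitutes

%ΔQ_{desktop PCs} = (2729 − 4566)/avg = -1837/3647.5 = -0.503632…
%ΔP_{laptops} = (1300 − 1950)/avg = -650/1625 = -0.4
E_cross = (-1837/3647.5) / (-650/1625) = 1.2590…
E_cross > 0 ⇒ the goods are substitutes.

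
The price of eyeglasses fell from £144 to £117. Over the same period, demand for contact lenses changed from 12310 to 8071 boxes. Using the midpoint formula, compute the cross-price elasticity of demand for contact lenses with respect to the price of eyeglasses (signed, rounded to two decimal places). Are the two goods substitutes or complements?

2.01; substitutes

%ΔQ_{contact lenses} = (8071 − 12310)/avg = -4239/10190.5 = -0.415975…
%ΔP_{eyeglasses} = (117 − 144)/avg = -27/130.5 = -0.206896…
E_cross = (-4239/10190.5) / (-27/130.5) = 2.0105…
E_cross > 0 ⇒ the goods are substitutes.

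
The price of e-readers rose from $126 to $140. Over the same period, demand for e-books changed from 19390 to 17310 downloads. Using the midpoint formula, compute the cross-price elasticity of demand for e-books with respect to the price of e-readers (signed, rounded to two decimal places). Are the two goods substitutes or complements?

-1.08; complements

%ΔQ_{e-books} = (17310 − 19390)/avg = -2080/18350 = -0.113351…
%ΔP_{e-readers} = (140 − 126)/avg = 14/133 = 0.105263…
E_cross = (-2080/18350) / (14/133) = -1.0768…
E_cross < 0 ⇒ the goods are complements.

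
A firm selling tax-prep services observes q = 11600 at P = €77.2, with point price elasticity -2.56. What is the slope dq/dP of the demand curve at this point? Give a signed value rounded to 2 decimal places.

-384.66

Ed = (dq/dP)·(P/q) ⇒ dq/dP = Ed·q/P = (-2.56)·11600/77.2 = -384.6632…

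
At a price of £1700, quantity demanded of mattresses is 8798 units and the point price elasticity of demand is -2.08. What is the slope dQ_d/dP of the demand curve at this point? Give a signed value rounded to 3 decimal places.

Ed = (dQ_d/dP)·(P/Q_d) ⇒ dQ_d/dP = Ed·Q_d/P = (-2.08)·8798/1700 = -10.76461…

-10.765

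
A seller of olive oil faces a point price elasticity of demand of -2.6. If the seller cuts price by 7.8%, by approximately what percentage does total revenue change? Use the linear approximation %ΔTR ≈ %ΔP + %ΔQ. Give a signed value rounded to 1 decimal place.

+12.5%

%ΔQ ≈ Ed × %ΔP = (-2.6) × (-7.8%) = +20.2800%
%ΔTR ≈ %ΔP + %ΔQ = (-7.8%) + (+20.2800%) = +12.4800%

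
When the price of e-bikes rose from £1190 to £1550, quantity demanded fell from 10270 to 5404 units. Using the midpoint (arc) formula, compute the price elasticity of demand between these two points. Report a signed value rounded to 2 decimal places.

%ΔQ = (5404 − 10270) / [(10270 + 5404)/2] = -4866/7837 = -0.620900…
%ΔP = (1550 − 1190) / [(1190 + 1550)/2] = 360/1370 = 0.262773…
Arc Ed = %ΔQ / %ΔP = (-4866/7837) / (360/1370) = -2.3628…

-2.36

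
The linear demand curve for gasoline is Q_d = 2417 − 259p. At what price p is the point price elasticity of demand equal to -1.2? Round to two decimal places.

5.09

Ed = −259p/(2417 − 259p). Set this equal to -1.2:
259p = 1.2·(2417 − 259p) ⇒ 259p(1 + 1.2) = 1.2·2417
p = 1.2·2417 / (259·2.2) = 5.0902…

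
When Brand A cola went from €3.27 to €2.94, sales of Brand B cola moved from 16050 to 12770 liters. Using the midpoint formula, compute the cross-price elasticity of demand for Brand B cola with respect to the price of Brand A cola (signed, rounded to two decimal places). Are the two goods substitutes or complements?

%ΔQ_{Brand B cola} = (12770 − 16050)/avg = -3280/14410 = -0.227619…
%ΔP_{Brand A cola} = (2.94 − 3.27)/avg = -0.33/3.105 = -0.106280…
E_cross = (-3280/14410) / (-0.33/3.105) = 2.1416…
E_cross > 0 ⇒ the goods are substitutes.

2.14; substitutes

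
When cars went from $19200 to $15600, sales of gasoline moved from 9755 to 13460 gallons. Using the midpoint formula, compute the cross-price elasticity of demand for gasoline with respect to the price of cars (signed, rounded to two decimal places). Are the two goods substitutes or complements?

-1.54; complements

%ΔQ_{gasoline} = (13460 − 9755)/avg = 3705/11607.5 = 0.319190…
%ΔP_{cars} = (15600 − 19200)/avg = -3600/17400 = -0.206896…
E_cross = (3705/11607.5) / (-3600/17400) = -1.5427…
E_cross < 0 ⇒ the goods are complements.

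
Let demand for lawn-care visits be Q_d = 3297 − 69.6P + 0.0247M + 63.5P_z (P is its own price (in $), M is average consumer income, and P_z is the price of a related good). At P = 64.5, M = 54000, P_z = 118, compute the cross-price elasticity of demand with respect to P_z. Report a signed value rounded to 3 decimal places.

0.981

At the given values, Q_d = 3297 − 69.6(64.5) + 0.0247(54000) + 63.5(118) = 7634.6.
∂Q_d/∂P_z = 63.5.
E = (63.5) × (118/7634.6) = 0.98145…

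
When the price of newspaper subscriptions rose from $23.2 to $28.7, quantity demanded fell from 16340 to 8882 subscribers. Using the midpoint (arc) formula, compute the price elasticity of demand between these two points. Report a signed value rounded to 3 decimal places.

-2.790

%ΔQ = (8882 − 16340) / [(16340 + 8882)/2] = -7458/12611 = -0.591388…
%ΔP = (28.7 − 23.2) / [(23.2 + 28.7)/2] = 5.5/25.95 = 0.211946…
Arc Ed = %ΔQ / %ΔP = (-7458/12611) / (5.5/25.95) = -2.79027…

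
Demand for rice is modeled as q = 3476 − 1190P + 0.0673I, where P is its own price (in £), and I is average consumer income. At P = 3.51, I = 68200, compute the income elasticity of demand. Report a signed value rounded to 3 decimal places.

1.180

At the given values, q = 3476 − 1190(3.51) + 0.0673(68200) = 3888.96.
∂q/∂I = 0.0673.
E = (0.0673) × (68200/3888.96) = 1.18022…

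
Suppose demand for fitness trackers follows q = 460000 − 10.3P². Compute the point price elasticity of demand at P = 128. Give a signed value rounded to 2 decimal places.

-1.16

dq/dP = −2·10.3·P = -2636.8. At P = 128, q = 291244.8.
Ed = (dq/dP)·(P/q) = (-2636.8) × (128/291244.8) = -1.1588…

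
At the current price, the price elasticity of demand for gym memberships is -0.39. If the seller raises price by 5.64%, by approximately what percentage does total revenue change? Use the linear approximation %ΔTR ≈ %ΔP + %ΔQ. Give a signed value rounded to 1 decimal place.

%ΔQ ≈ Ed × %ΔP = (-0.39) × (+5.64%) = -2.1996%
%ΔTR ≈ %ΔP + %ΔQ = (+5.64%) + (-2.1996%) = +3.4404%

+3.4%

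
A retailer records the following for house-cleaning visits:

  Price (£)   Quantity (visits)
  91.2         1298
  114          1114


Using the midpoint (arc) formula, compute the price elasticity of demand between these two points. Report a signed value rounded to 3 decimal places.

%ΔQ = (1114 − 1298) / [(1298 + 1114)/2] = -184/1206 = -0.152570…
%ΔP = (114 − 91.2) / [(91.2 + 114)/2] = 22.8/102.6 = 0.222222…
Arc Ed = %ΔQ / %ΔP = (-184/1206) / (22.8/102.6) = -0.68656…

-0.687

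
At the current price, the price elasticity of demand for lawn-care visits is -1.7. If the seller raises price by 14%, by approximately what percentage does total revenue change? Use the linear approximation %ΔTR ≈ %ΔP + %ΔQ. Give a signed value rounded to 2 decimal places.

-9.80%

%ΔQ ≈ Ed × %ΔP = (-1.7) × (+14%) = -23.8000%
%ΔTR ≈ %ΔP + %ΔQ = (+14%) + (-23.8000%) = -9.8000%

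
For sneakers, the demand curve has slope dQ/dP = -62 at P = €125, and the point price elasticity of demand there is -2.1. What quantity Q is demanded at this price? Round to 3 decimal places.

3690.476

Ed = (dQ/dP)·(P/Q) ⇒ Q = (dQ/dP)·P/Ed = (-62)·125/(-2.1) = 3690.47619…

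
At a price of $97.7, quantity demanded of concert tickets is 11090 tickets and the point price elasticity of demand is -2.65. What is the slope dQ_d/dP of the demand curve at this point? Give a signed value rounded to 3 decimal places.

Ed = (dQ_d/dP)·(P/Q_d) ⇒ dQ_d/dP = Ed·Q_d/P = (-2.65)·11090/97.7 = -300.80348…

-300.803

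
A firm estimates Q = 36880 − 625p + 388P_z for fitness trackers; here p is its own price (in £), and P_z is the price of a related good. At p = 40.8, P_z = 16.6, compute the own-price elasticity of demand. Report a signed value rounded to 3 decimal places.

-1.431

At the given values, Q = 36880 − 625(40.8) + 388(16.6) = 17820.8.
∂Q/∂p = −625.
E = (-625) × (40.8/17820.8) = -1.43091…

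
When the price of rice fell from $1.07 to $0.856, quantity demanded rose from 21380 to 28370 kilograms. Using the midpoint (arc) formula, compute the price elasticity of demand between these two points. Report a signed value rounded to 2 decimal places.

%ΔQ = (28370 − 21380) / [(21380 + 28370)/2] = 6990/24875 = 0.281005…
%ΔP = (0.856 − 1.07) / [(1.07 + 0.856)/2] = -0.214/0.963 = -0.222222…
Arc Ed = %ΔQ / %ΔP = (6990/24875) / (-0.214/0.963) = -1.2645…

-1.26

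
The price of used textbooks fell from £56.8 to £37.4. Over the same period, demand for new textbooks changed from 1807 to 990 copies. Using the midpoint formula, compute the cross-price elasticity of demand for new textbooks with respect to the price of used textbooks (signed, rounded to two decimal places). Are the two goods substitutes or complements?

%ΔQ_{new textbooks} = (990 − 1807)/avg = -817/1398.5 = -0.584197…
%ΔP_{used textbooks} = (37.4 − 56.8)/avg = -19.4/47.1 = -0.411889…
E_cross = (-817/1398.5) / (-19.4/47.1) = 1.4183…
E_cross > 0 ⇒ the goods are substitutes.

1.42; substitutes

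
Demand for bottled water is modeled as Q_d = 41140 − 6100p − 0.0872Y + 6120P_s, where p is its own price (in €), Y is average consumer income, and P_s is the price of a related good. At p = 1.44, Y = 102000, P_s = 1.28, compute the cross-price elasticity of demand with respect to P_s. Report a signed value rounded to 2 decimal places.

At the given values, Q_d = 41140 − 6100(1.44) − 0.0872(102000) + 6120(1.28) = 31295.2.
∂Q_d/∂P_s = 6120.
E = (6120) × (1.28/31295.2) = 0.2503…

0.25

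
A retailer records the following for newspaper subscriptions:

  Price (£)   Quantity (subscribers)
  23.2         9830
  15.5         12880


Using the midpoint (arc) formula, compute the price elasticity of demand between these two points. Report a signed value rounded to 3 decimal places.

-0.675

%ΔQ = (12880 − 9830) / [(9830 + 12880)/2] = 3050/11355 = 0.268604…
%ΔP = (15.5 − 23.2) / [(23.2 + 15.5)/2] = -7.7/19.35 = -0.397932…
Arc Ed = %ΔQ / %ΔP = (3050/11355) / (-7.7/19.35) = -0.67499…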